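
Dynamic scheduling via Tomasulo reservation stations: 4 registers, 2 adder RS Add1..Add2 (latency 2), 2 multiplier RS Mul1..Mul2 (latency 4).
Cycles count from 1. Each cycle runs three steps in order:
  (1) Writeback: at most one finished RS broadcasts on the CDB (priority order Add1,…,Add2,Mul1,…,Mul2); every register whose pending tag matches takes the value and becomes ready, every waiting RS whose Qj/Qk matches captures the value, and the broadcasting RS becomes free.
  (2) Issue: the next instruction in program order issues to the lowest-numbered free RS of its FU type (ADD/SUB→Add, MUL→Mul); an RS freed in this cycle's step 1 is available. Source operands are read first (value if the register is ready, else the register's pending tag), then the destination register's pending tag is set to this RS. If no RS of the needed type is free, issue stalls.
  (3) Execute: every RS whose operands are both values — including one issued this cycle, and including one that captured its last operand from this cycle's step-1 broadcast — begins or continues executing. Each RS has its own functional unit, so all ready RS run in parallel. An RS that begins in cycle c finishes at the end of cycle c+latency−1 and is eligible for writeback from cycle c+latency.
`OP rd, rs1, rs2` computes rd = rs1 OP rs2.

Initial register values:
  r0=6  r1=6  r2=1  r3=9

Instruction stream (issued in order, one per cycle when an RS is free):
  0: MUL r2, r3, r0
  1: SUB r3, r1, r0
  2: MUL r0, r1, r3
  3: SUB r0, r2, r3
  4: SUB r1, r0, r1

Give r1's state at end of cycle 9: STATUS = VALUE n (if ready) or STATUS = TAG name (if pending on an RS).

STATUS = VALUE 48

  c1: issue MUL r2<-Mul1  regs: r0:6,r1:6,r2:Mul1,r3:9
  c2: issue SUB r3<-Add1  regs: r0:6,r1:6,r2:Mul1,r3:Add1
  c3: issue MUL r0<-Mul2  regs: r0:Mul2,r1:6,r2:Mul1,r3:Add1
  c4: CDB Add1=0; issue SUB r0<-Add1  regs: r0:Add1,r1:6,r2:Mul1,r3:0
  c5: CDB Mul1=54; issue SUB r1<-Add2  regs: r0:Add1,r1:Add2,r2:54,r3:0
  c6: -  regs: r0:Add1,r1:Add2,r2:54,r3:0
  c7: CDB Add1=54  regs: r0:54,r1:Add2,r2:54,r3:0
  c8: CDB Mul2=0  regs: r0:54,r1:Add2,r2:54,r3:0
  c9: CDB Add2=48  regs: r0:54,r1:48,r2:54,r3:0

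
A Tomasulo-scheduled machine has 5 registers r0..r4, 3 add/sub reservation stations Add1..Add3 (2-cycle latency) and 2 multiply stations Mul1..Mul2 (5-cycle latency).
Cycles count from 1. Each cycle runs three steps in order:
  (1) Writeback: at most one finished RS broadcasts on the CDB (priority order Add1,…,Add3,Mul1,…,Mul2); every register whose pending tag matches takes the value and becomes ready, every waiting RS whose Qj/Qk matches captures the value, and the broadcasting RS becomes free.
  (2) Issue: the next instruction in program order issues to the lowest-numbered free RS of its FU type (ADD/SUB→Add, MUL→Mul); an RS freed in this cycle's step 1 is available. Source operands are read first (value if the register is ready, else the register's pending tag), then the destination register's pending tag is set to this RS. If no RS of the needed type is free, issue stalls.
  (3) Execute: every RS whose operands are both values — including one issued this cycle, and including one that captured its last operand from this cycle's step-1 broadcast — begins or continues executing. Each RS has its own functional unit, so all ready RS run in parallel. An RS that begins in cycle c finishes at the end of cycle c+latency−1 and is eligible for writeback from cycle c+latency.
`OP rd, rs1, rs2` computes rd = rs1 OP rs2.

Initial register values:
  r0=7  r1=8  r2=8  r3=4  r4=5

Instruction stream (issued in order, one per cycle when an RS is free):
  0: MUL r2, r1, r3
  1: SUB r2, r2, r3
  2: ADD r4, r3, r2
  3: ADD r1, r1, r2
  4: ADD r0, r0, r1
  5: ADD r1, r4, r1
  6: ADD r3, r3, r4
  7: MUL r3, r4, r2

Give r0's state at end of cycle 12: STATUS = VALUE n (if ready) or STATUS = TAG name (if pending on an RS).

c1: issue MUL r2<-Mul1 | r0:7,r1:8,r2:Mul1,r3:4,r4:5
c2: issue SUB r2<-Add1 | r0:7,r1:8,r2:Add1,r3:4,r4:5
c3: issue ADD r4<-Add2 | r0:7,r1:8,r2:Add1,r3:4,r4:Add2
c4: issue ADD r1<-Add3 | r0:7,r1:Add3,r2:Add1,r3:4,r4:Add2
c5: stall | r0:7,r1:Add3,r2:Add1,r3:4,r4:Add2
c6: CDB Mul1=32; stall | r0:7,r1:Add3,r2:Add1,r3:4,r4:Add2
c7: stall | r0:7,r1:Add3,r2:Add1,r3:4,r4:Add2
c8: CDB Add1=28; issue ADD r0<-Add1 | r0:Add1,r1:Add3,r2:28,r3:4,r4:Add2
c9: stall | r0:Add1,r1:Add3,r2:28,r3:4,r4:Add2
c10: CDB Add2=32; issue ADD r1<-Add2 | r0:Add1,r1:Add2,r2:28,r3:4,r4:32
c11: CDB Add3=36; issue ADD r3<-Add3 | r0:Add1,r1:Add2,r2:28,r3:Add3,r4:32
c12: issue MUL r3<-Mul1 | r0:Add1,r1:Add2,r2:28,r3:Mul1,r4:32

STATUS = TAG Add1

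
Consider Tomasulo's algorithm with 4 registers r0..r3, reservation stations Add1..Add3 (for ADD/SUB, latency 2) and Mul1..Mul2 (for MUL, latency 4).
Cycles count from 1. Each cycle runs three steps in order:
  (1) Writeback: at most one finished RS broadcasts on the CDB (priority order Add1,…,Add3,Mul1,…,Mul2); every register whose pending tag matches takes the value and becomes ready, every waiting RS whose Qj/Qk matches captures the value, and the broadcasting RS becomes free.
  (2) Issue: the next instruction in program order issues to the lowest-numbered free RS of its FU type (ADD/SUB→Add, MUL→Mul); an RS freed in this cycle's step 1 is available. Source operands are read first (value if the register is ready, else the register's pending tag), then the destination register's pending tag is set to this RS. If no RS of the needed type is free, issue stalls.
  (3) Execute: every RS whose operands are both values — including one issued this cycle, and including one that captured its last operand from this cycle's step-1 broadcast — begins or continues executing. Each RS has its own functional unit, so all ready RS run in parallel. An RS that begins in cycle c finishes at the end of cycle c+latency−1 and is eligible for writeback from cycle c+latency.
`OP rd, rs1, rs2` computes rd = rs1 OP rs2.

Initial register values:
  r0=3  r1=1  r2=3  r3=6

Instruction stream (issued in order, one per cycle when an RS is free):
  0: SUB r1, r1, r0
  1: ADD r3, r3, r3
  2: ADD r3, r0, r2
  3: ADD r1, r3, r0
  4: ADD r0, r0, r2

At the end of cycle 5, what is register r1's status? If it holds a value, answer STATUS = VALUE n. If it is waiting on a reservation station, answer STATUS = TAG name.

STATUS = TAG Add2

cycle 1: issue SUB r1<-Add1 // r0:3,r1:Add1,r2:3,r3:6
cycle 2: issue ADD r3<-Add2 // r0:3,r1:Add1,r2:3,r3:Add2
cycle 3: CDB Add1=-2; issue ADD r3<-Add1 // r0:3,r1:-2,r2:3,r3:Add1
cycle 4: CDB Add2=12; issue ADD r1<-Add2 // r0:3,r1:Add2,r2:3,r3:Add1
cycle 5: CDB Add1=6; issue ADD r0<-Add1 // r0:Add1,r1:Add2,r2:3,r3:6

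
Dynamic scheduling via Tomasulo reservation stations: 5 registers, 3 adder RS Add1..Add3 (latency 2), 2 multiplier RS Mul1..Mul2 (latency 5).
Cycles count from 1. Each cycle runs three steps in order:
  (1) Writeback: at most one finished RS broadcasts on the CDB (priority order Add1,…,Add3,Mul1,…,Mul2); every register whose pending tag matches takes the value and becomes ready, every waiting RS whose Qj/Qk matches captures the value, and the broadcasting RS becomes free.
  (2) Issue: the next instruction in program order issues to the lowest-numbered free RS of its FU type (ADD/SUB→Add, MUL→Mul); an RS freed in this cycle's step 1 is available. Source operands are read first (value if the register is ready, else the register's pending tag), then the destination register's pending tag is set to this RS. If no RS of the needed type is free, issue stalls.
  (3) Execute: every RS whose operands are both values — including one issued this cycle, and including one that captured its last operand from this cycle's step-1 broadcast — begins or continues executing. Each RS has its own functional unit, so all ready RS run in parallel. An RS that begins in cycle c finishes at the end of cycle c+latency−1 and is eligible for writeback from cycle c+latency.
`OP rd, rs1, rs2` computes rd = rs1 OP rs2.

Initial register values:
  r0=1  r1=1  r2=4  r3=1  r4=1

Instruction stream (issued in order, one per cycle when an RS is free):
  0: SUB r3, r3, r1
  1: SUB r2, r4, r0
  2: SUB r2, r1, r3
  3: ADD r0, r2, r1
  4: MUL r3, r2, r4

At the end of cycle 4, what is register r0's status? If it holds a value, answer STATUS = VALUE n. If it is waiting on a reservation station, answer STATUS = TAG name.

cycle 1: issue SUB r3<-Add1 // r0:1,r1:1,r2:4,r3:Add1,r4:1
cycle 2: issue SUB r2<-Add2 // r0:1,r1:1,r2:Add2,r3:Add1,r4:1
cycle 3: CDB Add1=0; issue SUB r2<-Add1 // r0:1,r1:1,r2:Add1,r3:0,r4:1
cycle 4: CDB Add2=0; issue ADD r0<-Add2 // r0:Add2,r1:1,r2:Add1,r3:0,r4:1

STATUS = TAG Add2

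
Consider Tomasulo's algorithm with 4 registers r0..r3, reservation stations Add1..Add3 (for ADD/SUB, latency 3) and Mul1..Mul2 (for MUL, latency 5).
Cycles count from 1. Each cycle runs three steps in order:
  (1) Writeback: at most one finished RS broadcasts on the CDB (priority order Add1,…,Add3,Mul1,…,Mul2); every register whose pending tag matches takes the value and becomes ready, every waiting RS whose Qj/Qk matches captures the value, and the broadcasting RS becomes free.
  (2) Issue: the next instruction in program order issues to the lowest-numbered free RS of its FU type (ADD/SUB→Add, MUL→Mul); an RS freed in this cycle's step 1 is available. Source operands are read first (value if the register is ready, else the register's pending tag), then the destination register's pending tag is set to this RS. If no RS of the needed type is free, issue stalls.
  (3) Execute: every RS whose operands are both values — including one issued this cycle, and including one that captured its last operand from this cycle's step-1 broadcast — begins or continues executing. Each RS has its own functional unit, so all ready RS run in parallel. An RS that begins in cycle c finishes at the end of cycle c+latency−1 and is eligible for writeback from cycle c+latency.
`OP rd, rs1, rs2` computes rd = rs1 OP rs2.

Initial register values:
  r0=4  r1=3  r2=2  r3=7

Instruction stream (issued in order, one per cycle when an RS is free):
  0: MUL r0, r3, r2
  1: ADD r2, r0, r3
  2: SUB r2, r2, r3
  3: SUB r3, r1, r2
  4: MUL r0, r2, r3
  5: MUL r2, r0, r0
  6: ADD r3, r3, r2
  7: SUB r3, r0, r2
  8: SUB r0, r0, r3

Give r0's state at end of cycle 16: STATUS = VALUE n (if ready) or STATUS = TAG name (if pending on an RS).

cycle 1: issue MUL r0<-Mul1 // r0:Mul1,r1:3,r2:2,r3:7
cycle 2: issue ADD r2<-Add1 // r0:Mul1,r1:3,r2:Add1,r3:7
cycle 3: issue SUB r2<-Add2 // r0:Mul1,r1:3,r2:Add2,r3:7
cycle 4: issue SUB r3<-Add3 // r0:Mul1,r1:3,r2:Add2,r3:Add3
cycle 5: issue MUL r0<-Mul2 // r0:Mul2,r1:3,r2:Add2,r3:Add3
cycle 6: CDB Mul1=14; issue MUL r2<-Mul1 // r0:Mul2,r1:3,r2:Mul1,r3:Add3
cycle 7: stall // r0:Mul2,r1:3,r2:Mul1,r3:Add3
cycle 8: stall // r0:Mul2,r1:3,r2:Mul1,r3:Add3
cycle 9: CDB Add1=21; issue ADD r3<-Add1 // r0:Mul2,r1:3,r2:Mul1,r3:Add1
cycle 10: stall // r0:Mul2,r1:3,r2:Mul1,r3:Add1
cycle 11: stall // r0:Mul2,r1:3,r2:Mul1,r3:Add1
cycle 12: CDB Add2=14; issue SUB r3<-Add2 // r0:Mul2,r1:3,r2:Mul1,r3:Add2
cycle 13: stall // r0:Mul2,r1:3,r2:Mul1,r3:Add2
cycle 14: stall // r0:Mul2,r1:3,r2:Mul1,r3:Add2
cycle 15: CDB Add3=-11; issue SUB r0<-Add3 // r0:Add3,r1:3,r2:Mul1,r3:Add2
cycle 16: - // r0:Add3,r1:3,r2:Mul1,r3:Add2

STATUS = TAG Add3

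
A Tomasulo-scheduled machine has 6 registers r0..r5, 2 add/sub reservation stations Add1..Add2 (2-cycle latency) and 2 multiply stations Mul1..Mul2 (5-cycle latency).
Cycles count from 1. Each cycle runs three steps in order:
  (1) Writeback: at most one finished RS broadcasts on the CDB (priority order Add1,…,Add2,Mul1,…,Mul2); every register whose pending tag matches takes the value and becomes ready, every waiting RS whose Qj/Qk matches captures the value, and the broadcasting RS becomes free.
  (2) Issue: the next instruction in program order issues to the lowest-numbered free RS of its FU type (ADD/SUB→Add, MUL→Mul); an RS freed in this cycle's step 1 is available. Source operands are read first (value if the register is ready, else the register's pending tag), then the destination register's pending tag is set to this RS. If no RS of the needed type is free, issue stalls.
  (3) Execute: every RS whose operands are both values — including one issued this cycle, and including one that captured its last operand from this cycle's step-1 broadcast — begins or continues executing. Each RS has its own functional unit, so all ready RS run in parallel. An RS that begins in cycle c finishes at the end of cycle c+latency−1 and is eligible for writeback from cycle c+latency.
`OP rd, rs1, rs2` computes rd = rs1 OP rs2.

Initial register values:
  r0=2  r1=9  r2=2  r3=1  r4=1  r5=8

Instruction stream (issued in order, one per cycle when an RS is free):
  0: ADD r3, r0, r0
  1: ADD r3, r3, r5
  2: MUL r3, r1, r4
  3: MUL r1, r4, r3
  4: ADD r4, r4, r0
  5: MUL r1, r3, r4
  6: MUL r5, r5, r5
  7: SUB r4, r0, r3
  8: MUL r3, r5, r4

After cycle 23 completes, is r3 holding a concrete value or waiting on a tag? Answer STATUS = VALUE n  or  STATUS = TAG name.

  c1: issue ADD r3<-Add1  regs: r0:2,r1:9,r2:2,r3:Add1,r4:1,r5:8
  c2: issue ADD r3<-Add2  regs: r0:2,r1:9,r2:2,r3:Add2,r4:1,r5:8
  c3: CDB Add1=4; issue MUL r3<-Mul1  regs: r0:2,r1:9,r2:2,r3:Mul1,r4:1,r5:8
  c4: issue MUL r1<-Mul2  regs: r0:2,r1:Mul2,r2:2,r3:Mul1,r4:1,r5:8
  c5: CDB Add2=12; issue ADD r4<-Add1  regs: r0:2,r1:Mul2,r2:2,r3:Mul1,r4:Add1,r5:8
  c6: stall  regs: r0:2,r1:Mul2,r2:2,r3:Mul1,r4:Add1,r5:8
  c7: CDB Add1=3; stall  regs: r0:2,r1:Mul2,r2:2,r3:Mul1,r4:3,r5:8
  c8: CDB Mul1=9; issue MUL r1<-Mul1  regs: r0:2,r1:Mul1,r2:2,r3:9,r4:3,r5:8
  c9: stall  regs: r0:2,r1:Mul1,r2:2,r3:9,r4:3,r5:8
  c10: stall  regs: r0:2,r1:Mul1,r2:2,r3:9,r4:3,r5:8
  c11: stall  regs: r0:2,r1:Mul1,r2:2,r3:9,r4:3,r5:8
  c12: stall  regs: r0:2,r1:Mul1,r2:2,r3:9,r4:3,r5:8
  c13: CDB Mul1=27; issue MUL r5<-Mul1  regs: r0:2,r1:27,r2:2,r3:9,r4:3,r5:Mul1
  c14: CDB Mul2=9; issue SUB r4<-Add1  regs: r0:2,r1:27,r2:2,r3:9,r4:Add1,r5:Mul1
  c15: issue MUL r3<-Mul2  regs: r0:2,r1:27,r2:2,r3:Mul2,r4:Add1,r5:Mul1
  c16: CDB Add1=-7  regs: r0:2,r1:27,r2:2,r3:Mul2,r4:-7,r5:Mul1
  c17: -  regs: r0:2,r1:27,r2:2,r3:Mul2,r4:-7,r5:Mul1
  c18: CDB Mul1=64  regs: r0:2,r1:27,r2:2,r3:Mul2,r4:-7,r5:64
  c19: -  regs: r0:2,r1:27,r2:2,r3:Mul2,r4:-7,r5:64
  c20: -  regs: r0:2,r1:27,r2:2,r3:Mul2,r4:-7,r5:64
  c21: -  regs: r0:2,r1:27,r2:2,r3:Mul2,r4:-7,r5:64
  c22: -  regs: r0:2,r1:27,r2:2,r3:Mul2,r4:-7,r5:64
  c23: CDB Mul2=-448  regs: r0:2,r1:27,r2:2,r3:-448,r4:-7,r5:64

STATUS = VALUE -448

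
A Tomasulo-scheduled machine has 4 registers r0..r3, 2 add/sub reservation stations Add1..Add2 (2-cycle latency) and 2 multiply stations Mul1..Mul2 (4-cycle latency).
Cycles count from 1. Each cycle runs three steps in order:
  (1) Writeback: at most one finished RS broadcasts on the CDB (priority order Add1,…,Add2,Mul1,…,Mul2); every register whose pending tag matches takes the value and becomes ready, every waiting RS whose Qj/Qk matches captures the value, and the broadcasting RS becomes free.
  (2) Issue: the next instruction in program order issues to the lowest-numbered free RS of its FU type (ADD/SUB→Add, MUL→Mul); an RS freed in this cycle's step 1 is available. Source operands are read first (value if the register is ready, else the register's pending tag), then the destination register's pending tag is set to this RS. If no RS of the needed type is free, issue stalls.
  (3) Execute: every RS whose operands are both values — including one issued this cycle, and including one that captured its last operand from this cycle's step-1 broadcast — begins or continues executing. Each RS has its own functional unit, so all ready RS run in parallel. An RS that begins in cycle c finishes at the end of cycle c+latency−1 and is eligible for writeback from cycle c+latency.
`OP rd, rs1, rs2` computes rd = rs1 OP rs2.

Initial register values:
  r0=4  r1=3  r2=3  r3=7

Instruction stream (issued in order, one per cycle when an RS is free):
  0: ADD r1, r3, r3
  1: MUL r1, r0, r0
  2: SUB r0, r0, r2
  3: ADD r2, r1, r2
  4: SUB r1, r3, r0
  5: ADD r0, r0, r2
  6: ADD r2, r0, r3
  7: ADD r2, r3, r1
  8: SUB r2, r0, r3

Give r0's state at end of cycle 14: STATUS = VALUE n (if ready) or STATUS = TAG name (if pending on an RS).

STATUS = VALUE 20

c1: issue ADD r1<-Add1 | r0:4,r1:Add1,r2:3,r3:7
c2: issue MUL r1<-Mul1 | r0:4,r1:Mul1,r2:3,r3:7
c3: CDB Add1=14; issue SUB r0<-Add1 | r0:Add1,r1:Mul1,r2:3,r3:7
c4: issue ADD r2<-Add2 | r0:Add1,r1:Mul1,r2:Add2,r3:7
c5: CDB Add1=1; issue SUB r1<-Add1 | r0:1,r1:Add1,r2:Add2,r3:7
c6: CDB Mul1=16; stall | r0:1,r1:Add1,r2:Add2,r3:7
c7: CDB Add1=6; issue ADD r0<-Add1 | r0:Add1,r1:6,r2:Add2,r3:7
c8: CDB Add2=19; issue ADD r2<-Add2 | r0:Add1,r1:6,r2:Add2,r3:7
c9: stall | r0:Add1,r1:6,r2:Add2,r3:7
c10: CDB Add1=20; issue ADD r2<-Add1 | r0:20,r1:6,r2:Add1,r3:7
c11: stall | r0:20,r1:6,r2:Add1,r3:7
c12: CDB Add1=13; issue SUB r2<-Add1 | r0:20,r1:6,r2:Add1,r3:7
c13: CDB Add2=27 | r0:20,r1:6,r2:Add1,r3:7
c14: CDB Add1=13 | r0:20,r1:6,r2:13,r3:7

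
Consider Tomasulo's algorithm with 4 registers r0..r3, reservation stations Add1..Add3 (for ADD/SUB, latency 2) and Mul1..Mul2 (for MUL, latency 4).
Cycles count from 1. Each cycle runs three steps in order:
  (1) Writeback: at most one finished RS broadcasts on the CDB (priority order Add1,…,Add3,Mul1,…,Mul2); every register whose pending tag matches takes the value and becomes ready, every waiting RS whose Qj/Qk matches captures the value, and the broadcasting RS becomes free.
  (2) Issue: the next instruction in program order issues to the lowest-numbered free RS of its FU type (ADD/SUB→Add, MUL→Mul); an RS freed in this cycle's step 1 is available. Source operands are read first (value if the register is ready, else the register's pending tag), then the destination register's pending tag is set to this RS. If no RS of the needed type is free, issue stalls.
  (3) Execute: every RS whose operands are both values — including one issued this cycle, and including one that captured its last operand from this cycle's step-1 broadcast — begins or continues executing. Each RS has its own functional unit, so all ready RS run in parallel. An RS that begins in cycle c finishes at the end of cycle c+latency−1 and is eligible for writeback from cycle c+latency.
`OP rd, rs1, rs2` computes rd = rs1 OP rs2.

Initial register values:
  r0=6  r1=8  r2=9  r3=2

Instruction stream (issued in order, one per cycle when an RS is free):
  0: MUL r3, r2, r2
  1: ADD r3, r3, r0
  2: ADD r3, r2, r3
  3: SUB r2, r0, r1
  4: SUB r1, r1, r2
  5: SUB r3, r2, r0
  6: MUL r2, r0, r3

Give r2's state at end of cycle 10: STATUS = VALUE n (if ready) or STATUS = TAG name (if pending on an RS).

STATUS = TAG Mul1

c1: issue MUL r3<-Mul1 | r0:6,r1:8,r2:9,r3:Mul1
c2: issue ADD r3<-Add1 | r0:6,r1:8,r2:9,r3:Add1
c3: issue ADD r3<-Add2 | r0:6,r1:8,r2:9,r3:Add2
c4: issue SUB r2<-Add3 | r0:6,r1:8,r2:Add3,r3:Add2
c5: CDB Mul1=81; stall | r0:6,r1:8,r2:Add3,r3:Add2
c6: CDB Add3=-2; issue SUB r1<-Add3 | r0:6,r1:Add3,r2:-2,r3:Add2
c7: CDB Add1=87; issue SUB r3<-Add1 | r0:6,r1:Add3,r2:-2,r3:Add1
c8: CDB Add3=10; issue MUL r2<-Mul1 | r0:6,r1:10,r2:Mul1,r3:Add1
c9: CDB Add1=-8 | r0:6,r1:10,r2:Mul1,r3:-8
c10: CDB Add2=96 | r0:6,r1:10,r2:Mul1,r3:-8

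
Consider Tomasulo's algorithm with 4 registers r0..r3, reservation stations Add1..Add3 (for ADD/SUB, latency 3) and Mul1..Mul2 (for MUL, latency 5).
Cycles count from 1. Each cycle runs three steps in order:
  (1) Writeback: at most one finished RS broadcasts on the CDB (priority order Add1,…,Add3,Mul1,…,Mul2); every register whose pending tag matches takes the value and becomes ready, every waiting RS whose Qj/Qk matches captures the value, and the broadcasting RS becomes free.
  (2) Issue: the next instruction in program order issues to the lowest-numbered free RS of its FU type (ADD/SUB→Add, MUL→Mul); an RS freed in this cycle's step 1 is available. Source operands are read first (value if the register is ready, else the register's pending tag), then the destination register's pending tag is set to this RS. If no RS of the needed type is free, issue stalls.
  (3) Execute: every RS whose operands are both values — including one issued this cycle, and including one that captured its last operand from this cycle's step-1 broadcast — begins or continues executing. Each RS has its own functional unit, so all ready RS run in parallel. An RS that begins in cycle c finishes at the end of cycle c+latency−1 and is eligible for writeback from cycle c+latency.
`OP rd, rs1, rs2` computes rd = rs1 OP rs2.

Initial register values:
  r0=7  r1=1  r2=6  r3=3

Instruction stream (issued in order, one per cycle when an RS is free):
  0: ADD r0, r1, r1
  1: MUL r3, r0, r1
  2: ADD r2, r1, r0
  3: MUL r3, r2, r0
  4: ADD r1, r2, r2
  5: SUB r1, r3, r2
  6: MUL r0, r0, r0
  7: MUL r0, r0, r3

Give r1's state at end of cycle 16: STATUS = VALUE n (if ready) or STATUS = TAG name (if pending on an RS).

  c1: issue ADD r0<-Add1  regs: r0:Add1,r1:1,r2:6,r3:3
  c2: issue MUL r3<-Mul1  regs: r0:Add1,r1:1,r2:6,r3:Mul1
  c3: issue ADD r2<-Add2  regs: r0:Add1,r1:1,r2:Add2,r3:Mul1
  c4: CDB Add1=2; issue MUL r3<-Mul2  regs: r0:2,r1:1,r2:Add2,r3:Mul2
  c5: issue ADD r1<-Add1  regs: r0:2,r1:Add1,r2:Add2,r3:Mul2
  c6: issue SUB r1<-Add3  regs: r0:2,r1:Add3,r2:Add2,r3:Mul2
  c7: CDB Add2=3; stall  regs: r0:2,r1:Add3,r2:3,r3:Mul2
  c8: stall  regs: r0:2,r1:Add3,r2:3,r3:Mul2
  c9: CDB Mul1=2; issue MUL r0<-Mul1  regs: r0:Mul1,r1:Add3,r2:3,r3:Mul2
  c10: CDB Add1=6; stall  regs: r0:Mul1,r1:Add3,r2:3,r3:Mul2
  c11: stall  regs: r0:Mul1,r1:Add3,r2:3,r3:Mul2
  c12: CDB Mul2=6; issue MUL r0<-Mul2  regs: r0:Mul2,r1:Add3,r2:3,r3:6
  c13: -  regs: r0:Mul2,r1:Add3,r2:3,r3:6
  c14: CDB Mul1=4  regs: r0:Mul2,r1:Add3,r2:3,r3:6
  c15: CDB Add3=3  regs: r0:Mul2,r1:3,r2:3,r3:6
  c16: -  regs: r0:Mul2,r1:3,r2:3,r3:6

STATUS = VALUE 3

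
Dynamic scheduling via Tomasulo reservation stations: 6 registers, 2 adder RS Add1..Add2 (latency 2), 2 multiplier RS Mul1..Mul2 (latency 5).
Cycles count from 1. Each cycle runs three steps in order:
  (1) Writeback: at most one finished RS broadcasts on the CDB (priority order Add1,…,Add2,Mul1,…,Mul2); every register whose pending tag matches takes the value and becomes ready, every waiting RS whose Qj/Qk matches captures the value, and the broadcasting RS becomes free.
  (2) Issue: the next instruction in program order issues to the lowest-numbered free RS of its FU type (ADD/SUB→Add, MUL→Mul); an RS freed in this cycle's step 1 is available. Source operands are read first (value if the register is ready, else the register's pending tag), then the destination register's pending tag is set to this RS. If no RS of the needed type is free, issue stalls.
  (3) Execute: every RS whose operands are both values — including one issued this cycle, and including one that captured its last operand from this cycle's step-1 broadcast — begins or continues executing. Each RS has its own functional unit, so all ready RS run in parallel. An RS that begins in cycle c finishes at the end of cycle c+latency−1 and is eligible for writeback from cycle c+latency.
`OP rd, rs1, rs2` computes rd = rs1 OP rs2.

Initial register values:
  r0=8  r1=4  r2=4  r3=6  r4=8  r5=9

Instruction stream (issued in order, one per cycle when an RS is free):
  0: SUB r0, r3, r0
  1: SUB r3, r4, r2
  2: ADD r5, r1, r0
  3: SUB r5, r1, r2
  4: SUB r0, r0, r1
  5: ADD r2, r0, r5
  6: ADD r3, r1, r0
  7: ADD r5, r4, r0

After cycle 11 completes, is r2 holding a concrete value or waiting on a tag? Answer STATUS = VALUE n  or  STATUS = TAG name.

STATUS = VALUE -6

cycle 1: issue SUB r0<-Add1 // r0:Add1,r1:4,r2:4,r3:6,r4:8,r5:9
cycle 2: issue SUB r3<-Add2 // r0:Add1,r1:4,r2:4,r3:Add2,r4:8,r5:9
cycle 3: CDB Add1=-2; issue ADD r5<-Add1 // r0:-2,r1:4,r2:4,r3:Add2,r4:8,r5:Add1
cycle 4: CDB Add2=4; issue SUB r5<-Add2 // r0:-2,r1:4,r2:4,r3:4,r4:8,r5:Add2
cycle 5: CDB Add1=2; issue SUB r0<-Add1 // r0:Add1,r1:4,r2:4,r3:4,r4:8,r5:Add2
cycle 6: CDB Add2=0; issue ADD r2<-Add2 // r0:Add1,r1:4,r2:Add2,r3:4,r4:8,r5:0
cycle 7: CDB Add1=-6; issue ADD r3<-Add1 // r0:-6,r1:4,r2:Add2,r3:Add1,r4:8,r5:0
cycle 8: stall // r0:-6,r1:4,r2:Add2,r3:Add1,r4:8,r5:0
cycle 9: CDB Add1=-2; issue ADD r5<-Add1 // r0:-6,r1:4,r2:Add2,r3:-2,r4:8,r5:Add1
cycle 10: CDB Add2=-6 // r0:-6,r1:4,r2:-6,r3:-2,r4:8,r5:Add1
cycle 11: CDB Add1=2 // r0:-6,r1:4,r2:-6,r3:-2,r4:8,r5:2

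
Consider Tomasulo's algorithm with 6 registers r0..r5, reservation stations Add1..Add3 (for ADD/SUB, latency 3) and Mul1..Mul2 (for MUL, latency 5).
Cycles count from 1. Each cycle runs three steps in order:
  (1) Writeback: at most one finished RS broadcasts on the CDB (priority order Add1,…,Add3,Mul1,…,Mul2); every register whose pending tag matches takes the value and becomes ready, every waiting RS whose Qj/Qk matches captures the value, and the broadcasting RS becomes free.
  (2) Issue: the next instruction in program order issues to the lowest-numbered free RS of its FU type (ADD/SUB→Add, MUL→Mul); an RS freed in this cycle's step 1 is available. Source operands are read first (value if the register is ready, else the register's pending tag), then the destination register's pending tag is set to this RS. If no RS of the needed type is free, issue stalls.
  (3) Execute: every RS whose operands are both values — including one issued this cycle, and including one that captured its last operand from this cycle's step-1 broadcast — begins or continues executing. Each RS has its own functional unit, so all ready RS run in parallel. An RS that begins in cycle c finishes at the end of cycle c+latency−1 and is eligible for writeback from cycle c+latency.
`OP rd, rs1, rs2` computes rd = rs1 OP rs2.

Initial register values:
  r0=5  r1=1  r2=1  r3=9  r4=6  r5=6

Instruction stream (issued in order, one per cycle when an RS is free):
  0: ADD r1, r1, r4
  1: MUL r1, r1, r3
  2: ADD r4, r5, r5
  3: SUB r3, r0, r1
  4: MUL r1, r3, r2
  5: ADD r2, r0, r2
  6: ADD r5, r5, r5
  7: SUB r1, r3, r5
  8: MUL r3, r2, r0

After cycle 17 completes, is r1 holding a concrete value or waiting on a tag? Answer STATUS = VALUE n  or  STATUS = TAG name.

c1: issue ADD r1<-Add1 | r0:5,r1:Add1,r2:1,r3:9,r4:6,r5:6
c2: issue MUL r1<-Mul1 | r0:5,r1:Mul1,r2:1,r3:9,r4:6,r5:6
c3: issue ADD r4<-Add2 | r0:5,r1:Mul1,r2:1,r3:9,r4:Add2,r5:6
c4: CDB Add1=7; issue SUB r3<-Add1 | r0:5,r1:Mul1,r2:1,r3:Add1,r4:Add2,r5:6
c5: issue MUL r1<-Mul2 | r0:5,r1:Mul2,r2:1,r3:Add1,r4:Add2,r5:6
c6: CDB Add2=12; issue ADD r2<-Add2 | r0:5,r1:Mul2,r2:Add2,r3:Add1,r4:12,r5:6
c7: issue ADD r5<-Add3 | r0:5,r1:Mul2,r2:Add2,r3:Add1,r4:12,r5:Add3
c8: stall | r0:5,r1:Mul2,r2:Add2,r3:Add1,r4:12,r5:Add3
c9: CDB Add2=6; issue SUB r1<-Add2 | r0:5,r1:Add2,r2:6,r3:Add1,r4:12,r5:Add3
c10: CDB Add3=12; stall | r0:5,r1:Add2,r2:6,r3:Add1,r4:12,r5:12
c11: CDB Mul1=63; issue MUL r3<-Mul1 | r0:5,r1:Add2,r2:6,r3:Mul1,r4:12,r5:12
c12: - | r0:5,r1:Add2,r2:6,r3:Mul1,r4:12,r5:12
c13: - | r0:5,r1:Add2,r2:6,r3:Mul1,r4:12,r5:12
c14: CDB Add1=-58 | r0:5,r1:Add2,r2:6,r3:Mul1,r4:12,r5:12
c15: - | r0:5,r1:Add2,r2:6,r3:Mul1,r4:12,r5:12
c16: CDB Mul1=30 | r0:5,r1:Add2,r2:6,r3:30,r4:12,r5:12
c17: CDB Add2=-70 | r0:5,r1:-70,r2:6,r3:30,r4:12,r5:12

STATUS = VALUE -70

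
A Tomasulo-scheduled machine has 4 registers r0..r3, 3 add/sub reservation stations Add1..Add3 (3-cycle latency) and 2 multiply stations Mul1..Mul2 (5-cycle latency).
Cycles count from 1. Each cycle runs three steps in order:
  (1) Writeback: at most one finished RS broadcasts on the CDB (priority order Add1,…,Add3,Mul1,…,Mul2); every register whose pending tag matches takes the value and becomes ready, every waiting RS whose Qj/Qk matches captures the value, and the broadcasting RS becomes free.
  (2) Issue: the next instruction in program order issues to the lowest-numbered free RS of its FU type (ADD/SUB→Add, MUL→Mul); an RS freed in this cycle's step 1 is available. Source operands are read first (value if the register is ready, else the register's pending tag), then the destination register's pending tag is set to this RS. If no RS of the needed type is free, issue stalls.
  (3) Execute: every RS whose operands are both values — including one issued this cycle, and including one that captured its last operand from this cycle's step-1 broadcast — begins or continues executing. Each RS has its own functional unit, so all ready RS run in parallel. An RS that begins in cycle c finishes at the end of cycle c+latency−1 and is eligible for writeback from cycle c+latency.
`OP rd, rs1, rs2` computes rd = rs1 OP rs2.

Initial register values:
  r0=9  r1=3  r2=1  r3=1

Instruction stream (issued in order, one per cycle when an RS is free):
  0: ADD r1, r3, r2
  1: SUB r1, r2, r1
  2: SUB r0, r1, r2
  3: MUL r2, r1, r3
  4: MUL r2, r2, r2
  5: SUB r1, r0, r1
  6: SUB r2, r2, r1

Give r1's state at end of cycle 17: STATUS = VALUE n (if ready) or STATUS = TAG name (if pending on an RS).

STATUS = VALUE -1

  c1: issue ADD r1<-Add1  regs: r0:9,r1:Add1,r2:1,r3:1
  c2: issue SUB r1<-Add2  regs: r0:9,r1:Add2,r2:1,r3:1
  c3: issue SUB r0<-Add3  regs: r0:Add3,r1:Add2,r2:1,r3:1
  c4: CDB Add1=2; issue MUL r2<-Mul1  regs: r0:Add3,r1:Add2,r2:Mul1,r3:1
  c5: issue MUL r2<-Mul2  regs: r0:Add3,r1:Add2,r2:Mul2,r3:1
  c6: issue SUB r1<-Add1  regs: r0:Add3,r1:Add1,r2:Mul2,r3:1
  c7: CDB Add2=-1; issue SUB r2<-Add2  regs: r0:Add3,r1:Add1,r2:Add2,r3:1
  c8: -  regs: r0:Add3,r1:Add1,r2:Add2,r3:1
  c9: -  regs: r0:Add3,r1:Add1,r2:Add2,r3:1
  c10: CDB Add3=-2  regs: r0:-2,r1:Add1,r2:Add2,r3:1
  c11: -  regs: r0:-2,r1:Add1,r2:Add2,r3:1
  c12: CDB Mul1=-1  regs: r0:-2,r1:Add1,r2:Add2,r3:1
  c13: CDB Add1=-1  regs: r0:-2,r1:-1,r2:Add2,r3:1
  c14: -  regs: r0:-2,r1:-1,r2:Add2,r3:1
  c15: -  regs: r0:-2,r1:-1,r2:Add2,r3:1
  c16: -  regs: r0:-2,r1:-1,r2:Add2,r3:1
  c17: CDB Mul2=1  regs: r0:-2,r1:-1,r2:Add2,r3:1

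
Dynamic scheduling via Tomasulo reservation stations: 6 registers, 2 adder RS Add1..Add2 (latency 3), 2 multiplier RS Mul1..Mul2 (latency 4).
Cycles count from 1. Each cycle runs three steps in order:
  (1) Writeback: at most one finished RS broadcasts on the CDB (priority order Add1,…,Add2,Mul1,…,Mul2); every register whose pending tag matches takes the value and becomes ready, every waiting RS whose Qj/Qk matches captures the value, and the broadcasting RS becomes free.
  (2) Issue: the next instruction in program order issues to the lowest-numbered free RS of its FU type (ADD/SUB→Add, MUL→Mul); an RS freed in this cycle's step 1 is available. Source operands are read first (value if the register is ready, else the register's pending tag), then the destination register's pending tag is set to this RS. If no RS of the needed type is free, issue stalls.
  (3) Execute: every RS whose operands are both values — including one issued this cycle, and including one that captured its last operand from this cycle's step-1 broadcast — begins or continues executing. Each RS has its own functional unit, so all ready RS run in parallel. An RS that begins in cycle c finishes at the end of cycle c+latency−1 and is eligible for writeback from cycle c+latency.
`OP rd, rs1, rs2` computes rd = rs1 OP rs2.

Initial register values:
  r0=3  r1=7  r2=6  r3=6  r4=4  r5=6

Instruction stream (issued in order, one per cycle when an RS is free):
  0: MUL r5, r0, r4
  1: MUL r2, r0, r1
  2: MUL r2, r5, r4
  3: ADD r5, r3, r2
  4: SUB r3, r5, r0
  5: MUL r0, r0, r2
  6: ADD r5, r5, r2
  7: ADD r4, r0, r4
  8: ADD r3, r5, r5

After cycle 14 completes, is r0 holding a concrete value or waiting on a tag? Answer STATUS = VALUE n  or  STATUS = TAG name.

STATUS = VALUE 144

  c1: issue MUL r5<-Mul1  regs: r0:3,r1:7,r2:6,r3:6,r4:4,r5:Mul1
  c2: issue MUL r2<-Mul2  regs: r0:3,r1:7,r2:Mul2,r3:6,r4:4,r5:Mul1
  c3: stall  regs: r0:3,r1:7,r2:Mul2,r3:6,r4:4,r5:Mul1
  c4: stall  regs: r0:3,r1:7,r2:Mul2,r3:6,r4:4,r5:Mul1
  c5: CDB Mul1=12; issue MUL r2<-Mul1  regs: r0:3,r1:7,r2:Mul1,r3:6,r4:4,r5:12
  c6: CDB Mul2=21; issue ADD r5<-Add1  regs: r0:3,r1:7,r2:Mul1,r3:6,r4:4,r5:Add1
  c7: issue SUB r3<-Add2  regs: r0:3,r1:7,r2:Mul1,r3:Add2,r4:4,r5:Add1
  c8: issue MUL r0<-Mul2  regs: r0:Mul2,r1:7,r2:Mul1,r3:Add2,r4:4,r5:Add1
  c9: CDB Mul1=48; stall  regs: r0:Mul2,r1:7,r2:48,r3:Add2,r4:4,r5:Add1
  c10: stall  regs: r0:Mul2,r1:7,r2:48,r3:Add2,r4:4,r5:Add1
  c11: stall  regs: r0:Mul2,r1:7,r2:48,r3:Add2,r4:4,r5:Add1
  c12: CDB Add1=54; issue ADD r5<-Add1  regs: r0:Mul2,r1:7,r2:48,r3:Add2,r4:4,r5:Add1
  c13: CDB Mul2=144; stall  regs: r0:144,r1:7,r2:48,r3:Add2,r4:4,r5:Add1
  c14: stall  regs: r0:144,r1:7,r2:48,r3:Add2,r4:4,r5:Add1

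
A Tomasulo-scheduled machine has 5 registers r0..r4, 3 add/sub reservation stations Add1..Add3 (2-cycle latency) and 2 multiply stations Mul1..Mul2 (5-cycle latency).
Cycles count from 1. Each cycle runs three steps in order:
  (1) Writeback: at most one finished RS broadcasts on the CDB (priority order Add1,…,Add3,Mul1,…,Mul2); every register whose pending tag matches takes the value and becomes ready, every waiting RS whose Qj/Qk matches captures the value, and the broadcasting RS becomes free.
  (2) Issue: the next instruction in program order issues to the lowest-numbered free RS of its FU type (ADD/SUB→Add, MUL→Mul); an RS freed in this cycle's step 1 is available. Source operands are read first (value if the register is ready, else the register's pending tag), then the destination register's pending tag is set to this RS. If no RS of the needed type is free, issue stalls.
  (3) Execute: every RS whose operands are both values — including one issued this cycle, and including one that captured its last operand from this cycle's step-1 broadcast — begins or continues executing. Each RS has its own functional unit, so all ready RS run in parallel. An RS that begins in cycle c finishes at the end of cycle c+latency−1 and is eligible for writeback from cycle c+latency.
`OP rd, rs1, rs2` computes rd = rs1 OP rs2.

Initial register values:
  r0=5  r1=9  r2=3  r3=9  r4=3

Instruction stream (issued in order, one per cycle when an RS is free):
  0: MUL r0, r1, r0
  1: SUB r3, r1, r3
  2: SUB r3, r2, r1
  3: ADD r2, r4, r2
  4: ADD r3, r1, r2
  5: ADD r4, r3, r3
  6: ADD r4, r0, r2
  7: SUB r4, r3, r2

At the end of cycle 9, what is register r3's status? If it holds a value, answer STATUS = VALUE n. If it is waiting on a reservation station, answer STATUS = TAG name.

  c1: issue MUL r0<-Mul1  regs: r0:Mul1,r1:9,r2:3,r3:9,r4:3
  c2: issue SUB r3<-Add1  regs: r0:Mul1,r1:9,r2:3,r3:Add1,r4:3
  c3: issue SUB r3<-Add2  regs: r0:Mul1,r1:9,r2:3,r3:Add2,r4:3
  c4: CDB Add1=0; issue ADD r2<-Add1  regs: r0:Mul1,r1:9,r2:Add1,r3:Add2,r4:3
  c5: CDB Add2=-6; issue ADD r3<-Add2  regs: r0:Mul1,r1:9,r2:Add1,r3:Add2,r4:3
  c6: CDB Add1=6; issue ADD r4<-Add1  regs: r0:Mul1,r1:9,r2:6,r3:Add2,r4:Add1
  c7: CDB Mul1=45; issue ADD r4<-Add3  regs: r0:45,r1:9,r2:6,r3:Add2,r4:Add3
  c8: CDB Add2=15; issue SUB r4<-Add2  regs: r0:45,r1:9,r2:6,r3:15,r4:Add2
  c9: CDB Add3=51  regs: r0:45,r1:9,r2:6,r3:15,r4:Add2

STATUS = VALUE 15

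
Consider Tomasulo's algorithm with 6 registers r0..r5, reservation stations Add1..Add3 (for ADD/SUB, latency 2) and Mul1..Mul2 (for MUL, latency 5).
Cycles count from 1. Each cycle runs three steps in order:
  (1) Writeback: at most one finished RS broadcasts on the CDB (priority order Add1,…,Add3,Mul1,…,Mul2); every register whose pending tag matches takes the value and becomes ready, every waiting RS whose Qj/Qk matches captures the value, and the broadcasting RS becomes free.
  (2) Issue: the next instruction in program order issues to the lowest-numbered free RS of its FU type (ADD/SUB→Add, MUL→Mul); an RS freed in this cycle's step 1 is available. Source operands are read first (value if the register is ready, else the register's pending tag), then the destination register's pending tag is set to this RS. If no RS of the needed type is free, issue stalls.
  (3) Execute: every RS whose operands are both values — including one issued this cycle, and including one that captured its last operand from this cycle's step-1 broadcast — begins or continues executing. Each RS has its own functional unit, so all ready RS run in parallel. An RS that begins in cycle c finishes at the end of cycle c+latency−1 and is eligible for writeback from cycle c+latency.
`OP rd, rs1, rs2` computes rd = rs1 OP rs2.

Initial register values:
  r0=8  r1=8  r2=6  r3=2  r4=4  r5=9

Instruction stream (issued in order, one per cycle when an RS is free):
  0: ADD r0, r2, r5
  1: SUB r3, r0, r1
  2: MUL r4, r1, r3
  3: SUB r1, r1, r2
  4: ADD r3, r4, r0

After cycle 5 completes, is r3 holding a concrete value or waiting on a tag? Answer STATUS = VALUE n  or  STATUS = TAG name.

  c1: issue ADD r0<-Add1  regs: r0:Add1,r1:8,r2:6,r3:2,r4:4,r5:9
  c2: issue SUB r3<-Add2  regs: r0:Add1,r1:8,r2:6,r3:Add2,r4:4,r5:9
  c3: CDB Add1=15; issue MUL r4<-Mul1  regs: r0:15,r1:8,r2:6,r3:Add2,r4:Mul1,r5:9
  c4: issue SUB r1<-Add1  regs: r0:15,r1:Add1,r2:6,r3:Add2,r4:Mul1,r5:9
  c5: CDB Add2=7; issue ADD r3<-Add2  regs: r0:15,r1:Add1,r2:6,r3:Add2,r4:Mul1,r5:9

STATUS = TAG Add2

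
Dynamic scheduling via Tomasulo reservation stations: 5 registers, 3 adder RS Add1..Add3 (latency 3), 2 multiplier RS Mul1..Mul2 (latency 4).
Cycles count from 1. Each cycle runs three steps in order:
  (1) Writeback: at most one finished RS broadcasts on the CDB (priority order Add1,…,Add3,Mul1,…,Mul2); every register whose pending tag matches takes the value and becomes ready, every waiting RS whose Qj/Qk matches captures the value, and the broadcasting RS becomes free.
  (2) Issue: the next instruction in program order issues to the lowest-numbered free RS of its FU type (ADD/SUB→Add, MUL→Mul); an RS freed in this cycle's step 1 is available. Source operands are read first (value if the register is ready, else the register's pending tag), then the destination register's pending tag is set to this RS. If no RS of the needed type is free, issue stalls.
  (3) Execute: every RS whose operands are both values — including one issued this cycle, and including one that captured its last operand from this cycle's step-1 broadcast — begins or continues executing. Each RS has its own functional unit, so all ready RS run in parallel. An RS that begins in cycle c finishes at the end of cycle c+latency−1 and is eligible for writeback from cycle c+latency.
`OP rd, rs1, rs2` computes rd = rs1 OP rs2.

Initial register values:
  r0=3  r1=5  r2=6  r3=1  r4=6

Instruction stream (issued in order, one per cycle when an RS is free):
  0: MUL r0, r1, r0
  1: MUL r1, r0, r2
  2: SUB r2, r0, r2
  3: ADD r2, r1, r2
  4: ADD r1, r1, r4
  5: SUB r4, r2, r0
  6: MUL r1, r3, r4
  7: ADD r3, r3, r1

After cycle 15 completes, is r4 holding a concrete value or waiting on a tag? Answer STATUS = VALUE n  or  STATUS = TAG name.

STATUS = VALUE 84

cycle 1: issue MUL r0<-Mul1 // r0:Mul1,r1:5,r2:6,r3:1,r4:6
cycle 2: issue MUL r1<-Mul2 // r0:Mul1,r1:Mul2,r2:6,r3:1,r4:6
cycle 3: issue SUB r2<-Add1 // r0:Mul1,r1:Mul2,r2:Add1,r3:1,r4:6
cycle 4: issue ADD r2<-Add2 // r0:Mul1,r1:Mul2,r2:Add2,r3:1,r4:6
cycle 5: CDB Mul1=15; issue ADD r1<-Add3 // r0:15,r1:Add3,r2:Add2,r3:1,r4:6
cycle 6: stall // r0:15,r1:Add3,r2:Add2,r3:1,r4:6
cycle 7: stall // r0:15,r1:Add3,r2:Add2,r3:1,r4:6
cycle 8: CDB Add1=9; issue SUB r4<-Add1 // r0:15,r1:Add3,r2:Add2,r3:1,r4:Add1
cycle 9: CDB Mul2=90; issue MUL r1<-Mul1 // r0:15,r1:Mul1,r2:Add2,r3:1,r4:Add1
cycle 10: stall // r0:15,r1:Mul1,r2:Add2,r3:1,r4:Add1
cycle 11: stall // r0:15,r1:Mul1,r2:Add2,r3:1,r4:Add1
cycle 12: CDB Add2=99; issue ADD r3<-Add2 // r0:15,r1:Mul1,r2:99,r3:Add2,r4:Add1
cycle 13: CDB Add3=96 // r0:15,r1:Mul1,r2:99,r3:Add2,r4:Add1
cycle 14: - // r0:15,r1:Mul1,r2:99,r3:Add2,r4:Add1
cycle 15: CDB Add1=84 // r0:15,r1:Mul1,r2:99,r3:Add2,r4:84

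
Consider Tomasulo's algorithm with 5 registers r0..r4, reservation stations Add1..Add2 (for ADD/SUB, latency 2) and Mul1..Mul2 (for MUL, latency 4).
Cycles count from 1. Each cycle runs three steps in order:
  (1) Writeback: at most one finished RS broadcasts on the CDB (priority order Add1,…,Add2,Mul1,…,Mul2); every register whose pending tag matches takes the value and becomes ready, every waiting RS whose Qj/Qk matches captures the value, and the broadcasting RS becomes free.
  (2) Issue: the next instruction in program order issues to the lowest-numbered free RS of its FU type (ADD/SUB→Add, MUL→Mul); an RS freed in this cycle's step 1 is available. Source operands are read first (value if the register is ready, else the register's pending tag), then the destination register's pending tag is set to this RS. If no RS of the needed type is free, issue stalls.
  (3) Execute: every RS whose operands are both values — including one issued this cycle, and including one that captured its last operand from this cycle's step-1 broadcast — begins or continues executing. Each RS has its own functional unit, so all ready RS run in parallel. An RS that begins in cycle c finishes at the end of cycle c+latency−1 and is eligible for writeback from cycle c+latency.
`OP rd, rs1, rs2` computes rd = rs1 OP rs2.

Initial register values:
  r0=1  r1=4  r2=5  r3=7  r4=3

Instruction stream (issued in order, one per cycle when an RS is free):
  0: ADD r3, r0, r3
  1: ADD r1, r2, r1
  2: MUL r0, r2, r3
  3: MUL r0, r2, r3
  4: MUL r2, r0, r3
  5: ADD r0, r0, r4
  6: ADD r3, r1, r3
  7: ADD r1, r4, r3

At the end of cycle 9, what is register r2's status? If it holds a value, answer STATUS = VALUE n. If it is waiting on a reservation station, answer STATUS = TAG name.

c1: issue ADD r3<-Add1 | r0:1,r1:4,r2:5,r3:Add1,r4:3
c2: issue ADD r1<-Add2 | r0:1,r1:Add2,r2:5,r3:Add1,r4:3
c3: CDB Add1=8; issue MUL r0<-Mul1 | r0:Mul1,r1:Add2,r2:5,r3:8,r4:3
c4: CDB Add2=9; issue MUL r0<-Mul2 | r0:Mul2,r1:9,r2:5,r3:8,r4:3
c5: stall | r0:Mul2,r1:9,r2:5,r3:8,r4:3
c6: stall | r0:Mul2,r1:9,r2:5,r3:8,r4:3
c7: CDB Mul1=40; issue MUL r2<-Mul1 | r0:Mul2,r1:9,r2:Mul1,r3:8,r4:3
c8: CDB Mul2=40; issue ADD r0<-Add1 | r0:Add1,r1:9,r2:Mul1,r3:8,r4:3
c9: issue ADD r3<-Add2 | r0:Add1,r1:9,r2:Mul1,r3:Add2,r4:3

STATUS = TAG Mul1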